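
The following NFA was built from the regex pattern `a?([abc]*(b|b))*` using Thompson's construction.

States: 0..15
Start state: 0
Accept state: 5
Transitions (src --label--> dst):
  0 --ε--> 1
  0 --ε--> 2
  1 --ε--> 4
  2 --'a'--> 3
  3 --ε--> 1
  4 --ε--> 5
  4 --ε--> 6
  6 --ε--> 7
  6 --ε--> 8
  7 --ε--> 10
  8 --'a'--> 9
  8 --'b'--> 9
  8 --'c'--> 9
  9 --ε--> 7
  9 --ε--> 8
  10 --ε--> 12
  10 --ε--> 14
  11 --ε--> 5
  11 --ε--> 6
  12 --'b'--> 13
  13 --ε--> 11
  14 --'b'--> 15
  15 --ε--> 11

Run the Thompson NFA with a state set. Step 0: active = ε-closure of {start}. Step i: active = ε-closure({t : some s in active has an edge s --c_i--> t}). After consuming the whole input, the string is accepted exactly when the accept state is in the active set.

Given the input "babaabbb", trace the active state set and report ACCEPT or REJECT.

initial (ε-close {0}): {0,1,2,4,5,6,7,8,10,12,14}
'b' @ 1: {5,6,7,8,9,10,11,12,13,14,15}  (accept∈set)
'a' @ 2: {7,8,9,10,12,14}
'b' @ 3: {5,6,7,8,9,10,11,12,13,14,15}  (accept∈set)
'a' @ 4: {7,8,9,10,12,14}
'a' @ 5: {7,8,9,10,12,14}
'b' @ 6: {5,6,7,8,9,10,11,12,13,14,15}  (accept∈set)
'b' @ 7: {5,6,7,8,9,10,11,12,13,14,15}  (accept∈set)
'b' @ 8: {5,6,7,8,9,10,11,12,13,14,15}  (accept∈set)
final: {5,6,7,8,9,10,11,12,13,14,15}; accept 5 in set

Answer: ACCEPT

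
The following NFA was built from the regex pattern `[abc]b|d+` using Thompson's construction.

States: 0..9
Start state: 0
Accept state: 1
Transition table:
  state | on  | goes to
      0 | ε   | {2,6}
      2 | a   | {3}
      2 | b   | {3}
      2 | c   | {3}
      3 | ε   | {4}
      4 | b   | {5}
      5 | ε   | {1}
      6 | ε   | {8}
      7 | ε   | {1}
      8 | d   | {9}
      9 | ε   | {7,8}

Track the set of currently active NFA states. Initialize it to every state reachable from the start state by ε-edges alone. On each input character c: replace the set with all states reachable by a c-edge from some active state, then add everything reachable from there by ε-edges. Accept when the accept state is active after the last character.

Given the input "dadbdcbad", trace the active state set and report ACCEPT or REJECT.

Answer: REJECT

Steps:
S₀ = ε-closure({0}) = {0,2,6,8}
'd' @ 1: {1,7,8,9}  (accept∈set)
'a' @ 2: {}  — state set empty
rest 'dbdcbad' ignored (set empty)
end set {} — state 1 not in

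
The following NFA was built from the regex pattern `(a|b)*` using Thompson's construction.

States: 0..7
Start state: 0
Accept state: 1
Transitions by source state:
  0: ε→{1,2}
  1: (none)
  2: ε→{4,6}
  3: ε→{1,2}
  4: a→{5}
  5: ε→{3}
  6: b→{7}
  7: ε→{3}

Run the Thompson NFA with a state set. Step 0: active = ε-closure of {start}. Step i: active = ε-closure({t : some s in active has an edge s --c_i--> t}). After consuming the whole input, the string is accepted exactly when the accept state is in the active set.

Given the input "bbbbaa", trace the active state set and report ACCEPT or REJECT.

Answer: ACCEPT

Steps:
initial (ε-close {0}): {0,1,2,4,6}
'b' @ 1: {1,2,3,4,6,7}  [accepting]
'b' @ 2: {1,2,3,4,6,7}  [accepting]
'b' @ 3: {1,2,3,4,6,7}  [accepting]
'b' @ 4: {1,2,3,4,6,7}  [accepting]
'a' @ 5: {1,2,3,4,5,6}  [accepting]
'a' @ 6: {1,2,3,4,5,6}  [accepting]
end set {1,2,3,4,5,6} — state 1 in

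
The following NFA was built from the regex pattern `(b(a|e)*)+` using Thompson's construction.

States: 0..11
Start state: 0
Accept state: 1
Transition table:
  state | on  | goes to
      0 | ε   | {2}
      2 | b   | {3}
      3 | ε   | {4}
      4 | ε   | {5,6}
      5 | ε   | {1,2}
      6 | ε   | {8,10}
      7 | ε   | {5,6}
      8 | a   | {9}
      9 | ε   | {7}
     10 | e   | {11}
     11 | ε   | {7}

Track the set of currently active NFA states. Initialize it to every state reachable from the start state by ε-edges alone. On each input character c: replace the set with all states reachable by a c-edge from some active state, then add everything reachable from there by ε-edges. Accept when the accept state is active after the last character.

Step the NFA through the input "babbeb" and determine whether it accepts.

initial (ε-close {0}): {0,2}
'b' @ 1: {1,2,3,4,5,6,8,10}  (accept∈set)
'a' @ 2: {1,2,5,6,7,8,9,10}  (accept∈set)
'b' @ 3: {1,2,3,4,5,6,8,10}  (accept∈set)
'b' @ 4: {1,2,3,4,5,6,8,10}  (accept∈set)
'e' @ 5: {1,2,5,6,7,8,10,11}  (accept∈set)
'b' @ 6: {1,2,3,4,5,6,8,10}  (accept∈set)
final: {1,2,3,4,5,6,8,10}; accept 1 in set

Answer: ACCEPT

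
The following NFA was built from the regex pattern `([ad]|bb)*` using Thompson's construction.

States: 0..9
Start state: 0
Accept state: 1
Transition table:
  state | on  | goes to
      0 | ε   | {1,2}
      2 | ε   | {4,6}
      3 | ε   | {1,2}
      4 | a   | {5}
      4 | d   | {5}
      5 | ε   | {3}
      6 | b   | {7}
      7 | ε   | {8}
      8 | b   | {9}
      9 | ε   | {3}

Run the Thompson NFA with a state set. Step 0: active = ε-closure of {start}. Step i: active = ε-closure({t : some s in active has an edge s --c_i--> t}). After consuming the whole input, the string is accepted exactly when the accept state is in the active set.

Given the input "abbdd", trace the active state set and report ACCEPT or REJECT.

start: ε-closure({0}) = {0,1,2,4,6}
'a' @ 1: {1,2,3,4,5,6}  (accept∈set)
'b' @ 2: {7,8}
'b' @ 3: {1,2,3,4,6,9}  (accept∈set)
'd' @ 4: {1,2,3,4,5,6}  (accept∈set)
'd' @ 5: {1,2,3,4,5,6}  (accept∈set)
after full input: {1,2,3,4,5,6}  (accept=1 in)

Answer: ACCEPT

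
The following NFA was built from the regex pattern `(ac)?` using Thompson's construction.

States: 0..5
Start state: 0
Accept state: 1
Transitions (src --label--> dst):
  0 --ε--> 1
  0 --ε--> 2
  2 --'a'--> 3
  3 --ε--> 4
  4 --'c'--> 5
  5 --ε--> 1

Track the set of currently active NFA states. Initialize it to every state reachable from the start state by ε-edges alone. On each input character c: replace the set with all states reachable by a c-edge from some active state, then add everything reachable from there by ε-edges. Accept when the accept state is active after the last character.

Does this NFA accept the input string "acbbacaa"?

initial (ε-close {0}): {0,1,2}
'a' @ 1: {3,4}
'c' @ 2: {1,5}  ✓accept
'b' @ 3: {}  — state set empty
rest 'bacaa' ignored (set empty)
after full input: {}  (accept=1 not in)

Answer: REJECT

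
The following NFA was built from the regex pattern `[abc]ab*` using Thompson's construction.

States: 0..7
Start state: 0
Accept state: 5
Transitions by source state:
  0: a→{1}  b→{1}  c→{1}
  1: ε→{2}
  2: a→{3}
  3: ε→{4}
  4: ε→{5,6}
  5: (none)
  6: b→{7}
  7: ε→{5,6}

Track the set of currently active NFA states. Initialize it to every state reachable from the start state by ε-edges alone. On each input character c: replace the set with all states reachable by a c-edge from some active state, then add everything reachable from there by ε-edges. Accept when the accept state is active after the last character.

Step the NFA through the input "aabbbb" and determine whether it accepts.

Answer: ACCEPT

Trace:
initial (ε-close {0}): {0}
'a' @ 1: {1,2}
'a' @ 2: {3,4,5,6}  [accepting]
'b' @ 3: {5,6,7}  [accepting]
'b' @ 4: {5,6,7}  [accepting]
'b' @ 5: {5,6,7}  [accepting]
'b' @ 6: {5,6,7}  [accepting]
final: {5,6,7}; accept 5 in set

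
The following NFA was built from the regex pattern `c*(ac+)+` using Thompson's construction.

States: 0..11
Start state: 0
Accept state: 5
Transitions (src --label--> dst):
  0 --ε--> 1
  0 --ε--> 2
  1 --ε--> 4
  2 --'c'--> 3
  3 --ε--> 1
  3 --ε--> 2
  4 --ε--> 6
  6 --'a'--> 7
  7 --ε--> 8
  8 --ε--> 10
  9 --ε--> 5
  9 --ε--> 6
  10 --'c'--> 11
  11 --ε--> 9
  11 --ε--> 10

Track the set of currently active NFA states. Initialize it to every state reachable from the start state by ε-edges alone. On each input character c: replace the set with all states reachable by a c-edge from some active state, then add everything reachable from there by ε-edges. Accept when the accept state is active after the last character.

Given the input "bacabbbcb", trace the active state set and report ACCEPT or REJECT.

S₀ = ε-closure({0}) = {0,1,2,4,6}
'b' @ 1: {}  — no active states
rest 'acabbbcb' ignored (set empty)
final: {}; accept 5 not in set

Answer: REJECT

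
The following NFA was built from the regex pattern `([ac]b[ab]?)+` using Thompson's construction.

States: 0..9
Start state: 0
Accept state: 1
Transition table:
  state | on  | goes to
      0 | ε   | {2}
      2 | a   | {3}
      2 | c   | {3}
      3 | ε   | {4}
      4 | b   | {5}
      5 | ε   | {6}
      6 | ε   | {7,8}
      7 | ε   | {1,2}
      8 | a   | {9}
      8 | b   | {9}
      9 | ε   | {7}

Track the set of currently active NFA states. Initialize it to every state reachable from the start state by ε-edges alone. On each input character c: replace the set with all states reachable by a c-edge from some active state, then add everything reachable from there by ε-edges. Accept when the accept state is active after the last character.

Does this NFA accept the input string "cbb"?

start: ε-closure({0}) = {0,2}
'c' @ 1: {3,4}
'b' @ 2: {1,2,5,6,7,8}  ✓accept
'b' @ 3: {1,2,7,9}  ✓accept
final: {1,2,7,9}; accept 1 in set

Answer: ACCEPT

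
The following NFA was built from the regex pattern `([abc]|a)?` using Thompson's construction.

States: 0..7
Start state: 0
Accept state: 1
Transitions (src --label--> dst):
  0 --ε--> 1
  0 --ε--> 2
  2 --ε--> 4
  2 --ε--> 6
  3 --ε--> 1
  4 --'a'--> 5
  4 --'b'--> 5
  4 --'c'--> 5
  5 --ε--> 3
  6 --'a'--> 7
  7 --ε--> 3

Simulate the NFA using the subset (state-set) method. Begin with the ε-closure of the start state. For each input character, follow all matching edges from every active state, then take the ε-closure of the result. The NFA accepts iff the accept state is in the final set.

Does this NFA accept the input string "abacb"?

Answer: REJECT

Derivation:
S₀ = ε-closure({0}) = {0,1,2,4,6}
'a' @ 1: {1,3,5,7}  [accepting]
'b' @ 2: {}  — dead — no transitions
rest 'acb' ignored (set empty)
after full input: {}  (accept=1 not in)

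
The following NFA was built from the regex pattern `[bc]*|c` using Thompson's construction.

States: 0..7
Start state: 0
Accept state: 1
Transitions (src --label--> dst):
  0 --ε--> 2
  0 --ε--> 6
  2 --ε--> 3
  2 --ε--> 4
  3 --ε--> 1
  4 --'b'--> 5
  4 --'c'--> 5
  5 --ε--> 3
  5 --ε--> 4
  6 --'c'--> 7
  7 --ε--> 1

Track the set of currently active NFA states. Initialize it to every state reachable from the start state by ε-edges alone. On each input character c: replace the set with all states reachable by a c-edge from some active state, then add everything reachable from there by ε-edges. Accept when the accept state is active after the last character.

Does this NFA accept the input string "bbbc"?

S₀ = ε-closure({0}) = {0,1,2,3,4,6}
'b' @ 1: {1,3,4,5}  [accepting]
'b' @ 2: {1,3,4,5}  [accepting]
'b' @ 3: {1,3,4,5}  [accepting]
'c' @ 4: {1,3,4,5}  [accepting]
final: {1,3,4,5}; accept 1 in set

Answer: ACCEPT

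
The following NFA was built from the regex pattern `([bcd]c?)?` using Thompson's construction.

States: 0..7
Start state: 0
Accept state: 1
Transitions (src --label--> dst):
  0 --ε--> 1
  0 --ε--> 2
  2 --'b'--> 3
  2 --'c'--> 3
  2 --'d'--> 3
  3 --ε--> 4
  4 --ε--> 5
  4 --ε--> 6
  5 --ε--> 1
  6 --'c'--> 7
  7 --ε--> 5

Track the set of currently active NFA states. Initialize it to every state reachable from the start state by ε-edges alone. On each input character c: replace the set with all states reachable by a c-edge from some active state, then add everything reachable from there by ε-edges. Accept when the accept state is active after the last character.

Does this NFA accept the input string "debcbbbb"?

S₀ = ε-closure({0}) = {0,1,2}
'd' @ 1: {1,3,4,5,6}  (accept∈set)
'e' @ 2: {}  — no active states
rest 'bcbbbb' ignored (set empty)
after full input: {}  (accept=1 not in)

Answer: REJECT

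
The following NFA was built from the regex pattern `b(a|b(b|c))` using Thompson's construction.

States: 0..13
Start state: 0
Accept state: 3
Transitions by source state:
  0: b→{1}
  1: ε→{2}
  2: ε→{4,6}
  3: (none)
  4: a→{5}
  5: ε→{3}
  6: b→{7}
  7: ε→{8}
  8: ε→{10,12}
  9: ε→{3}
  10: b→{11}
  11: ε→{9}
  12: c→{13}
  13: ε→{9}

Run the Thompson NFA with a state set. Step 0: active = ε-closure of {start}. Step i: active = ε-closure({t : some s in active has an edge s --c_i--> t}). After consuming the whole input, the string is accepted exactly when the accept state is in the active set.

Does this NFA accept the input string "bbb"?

initial (ε-close {0}): {0}
'b' @ 1: {1,2,4,6}
'b' @ 2: {7,8,10,12}
'b' @ 3: {3,9,11}  ✓accept
final: {3,9,11}; accept 3 in set

Answer: ACCEPT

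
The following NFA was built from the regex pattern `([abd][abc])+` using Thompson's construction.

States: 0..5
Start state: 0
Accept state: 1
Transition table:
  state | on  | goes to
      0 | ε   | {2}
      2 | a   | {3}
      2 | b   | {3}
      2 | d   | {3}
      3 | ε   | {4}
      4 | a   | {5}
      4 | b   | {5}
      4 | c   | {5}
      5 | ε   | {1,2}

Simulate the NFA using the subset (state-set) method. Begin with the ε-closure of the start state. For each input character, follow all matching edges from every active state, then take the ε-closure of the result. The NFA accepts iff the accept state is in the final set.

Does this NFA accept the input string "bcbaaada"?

initial (ε-close {0}): {0,2}
'b' @ 1: {3,4}
'c' @ 2: {1,2,5}  [accepting]
'b' @ 3: {3,4}
'a' @ 4: {1,2,5}  [accepting]
'a' @ 5: {3,4}
'a' @ 6: {1,2,5}  [accepting]
'd' @ 7: {3,4}
'a' @ 8: {1,2,5}  [accepting]
end set {1,2,5} — state 1 in

Answer: ACCEPT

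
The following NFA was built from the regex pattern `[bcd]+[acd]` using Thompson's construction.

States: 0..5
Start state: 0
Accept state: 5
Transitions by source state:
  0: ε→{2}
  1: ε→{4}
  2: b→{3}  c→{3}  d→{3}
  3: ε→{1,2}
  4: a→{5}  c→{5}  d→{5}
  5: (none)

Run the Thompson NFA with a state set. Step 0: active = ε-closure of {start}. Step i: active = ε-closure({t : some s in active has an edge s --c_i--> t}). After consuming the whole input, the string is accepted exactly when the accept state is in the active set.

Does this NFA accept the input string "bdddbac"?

Answer: REJECT

Trace:
initial (ε-close {0}): {0,2}
'b' @ 1: {1,2,3,4}
'd' @ 2: {1,2,3,4,5}  (accept∈set)
'd' @ 3: {1,2,3,4,5}  (accept∈set)
'd' @ 4: {1,2,3,4,5}  (accept∈set)
'b' @ 5: {1,2,3,4}
'a' @ 6: {5}  (accept∈set)
'c' @ 7: {}  — dead — no transitions
end set {} — state 5 not in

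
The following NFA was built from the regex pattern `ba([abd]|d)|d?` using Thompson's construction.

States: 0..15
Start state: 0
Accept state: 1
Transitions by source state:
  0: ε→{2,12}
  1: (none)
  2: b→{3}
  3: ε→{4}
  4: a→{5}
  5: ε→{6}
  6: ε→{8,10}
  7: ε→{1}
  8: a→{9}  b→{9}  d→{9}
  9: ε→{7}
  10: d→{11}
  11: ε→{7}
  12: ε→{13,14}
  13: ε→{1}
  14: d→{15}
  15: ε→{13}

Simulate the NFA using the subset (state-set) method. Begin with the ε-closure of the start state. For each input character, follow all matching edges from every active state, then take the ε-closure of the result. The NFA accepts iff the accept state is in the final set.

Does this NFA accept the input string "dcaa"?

Answer: REJECT

Steps:
S₀ = ε-closure({0}) = {0,1,2,12,13,14}
'd' @ 1: {1,13,15}  [accepting]
'c' @ 2: {}  — state set empty
rest 'aa' ignored (set empty)
end set {} — state 1 not in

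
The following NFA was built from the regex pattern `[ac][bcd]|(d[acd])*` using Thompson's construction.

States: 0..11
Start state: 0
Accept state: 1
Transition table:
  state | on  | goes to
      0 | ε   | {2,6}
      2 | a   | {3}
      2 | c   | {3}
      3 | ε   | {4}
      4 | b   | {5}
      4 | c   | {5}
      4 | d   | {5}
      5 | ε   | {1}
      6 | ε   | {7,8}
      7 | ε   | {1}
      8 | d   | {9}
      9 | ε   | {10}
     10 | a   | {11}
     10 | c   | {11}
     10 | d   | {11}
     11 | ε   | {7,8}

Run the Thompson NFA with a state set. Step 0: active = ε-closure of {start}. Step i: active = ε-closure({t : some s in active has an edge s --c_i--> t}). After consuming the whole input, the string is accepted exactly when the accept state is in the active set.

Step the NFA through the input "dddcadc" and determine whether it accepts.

initial (ε-close {0}): {0,1,2,6,7,8}
'd' @ 1: {9,10}
'd' @ 2: {1,7,8,11}  [accepting]
'd' @ 3: {9,10}
'c' @ 4: {1,7,8,11}  [accepting]
'a' @ 5: {}  — dead — no transitions
rest 'dc' ignored (set empty)
final: {}; accept 1 not in set

Answer: REJECT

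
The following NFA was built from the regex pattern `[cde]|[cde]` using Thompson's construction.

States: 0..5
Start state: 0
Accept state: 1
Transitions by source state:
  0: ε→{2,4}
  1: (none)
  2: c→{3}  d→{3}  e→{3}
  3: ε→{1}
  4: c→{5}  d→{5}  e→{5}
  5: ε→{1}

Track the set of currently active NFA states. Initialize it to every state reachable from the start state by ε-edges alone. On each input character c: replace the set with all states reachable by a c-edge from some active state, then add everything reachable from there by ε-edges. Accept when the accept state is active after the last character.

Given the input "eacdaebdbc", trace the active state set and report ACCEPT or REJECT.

Answer: REJECT

Steps:
S₀ = ε-closure({0}) = {0,2,4}
'e' @ 1: {1,3,5}  [accepting]
'a' @ 2: {}  — no active states
rest 'cdaebdbc' ignored (set empty)
after full input: {}  (accept=1 not in)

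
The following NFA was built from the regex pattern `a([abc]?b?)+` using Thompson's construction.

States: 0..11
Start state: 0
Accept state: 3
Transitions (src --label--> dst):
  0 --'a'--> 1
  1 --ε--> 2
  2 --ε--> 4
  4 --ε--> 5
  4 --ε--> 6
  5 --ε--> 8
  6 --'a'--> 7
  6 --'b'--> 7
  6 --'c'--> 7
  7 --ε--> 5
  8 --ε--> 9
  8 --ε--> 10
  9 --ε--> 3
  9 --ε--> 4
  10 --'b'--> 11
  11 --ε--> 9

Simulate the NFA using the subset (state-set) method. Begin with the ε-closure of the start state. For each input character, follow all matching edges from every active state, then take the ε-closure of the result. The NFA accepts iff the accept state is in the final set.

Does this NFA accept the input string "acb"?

S₀ = ε-closure({0}) = {0}
'a' @ 1: {1,2,3,4,5,6,8,9,10}  (accept∈set)
'c' @ 2: {3,4,5,6,7,8,9,10}  (accept∈set)
'b' @ 3: {3,4,5,6,7,8,9,10,11}  (accept∈set)
end set {3,4,5,6,7,8,9,10,11} — state 3 in

Answer: ACCEPT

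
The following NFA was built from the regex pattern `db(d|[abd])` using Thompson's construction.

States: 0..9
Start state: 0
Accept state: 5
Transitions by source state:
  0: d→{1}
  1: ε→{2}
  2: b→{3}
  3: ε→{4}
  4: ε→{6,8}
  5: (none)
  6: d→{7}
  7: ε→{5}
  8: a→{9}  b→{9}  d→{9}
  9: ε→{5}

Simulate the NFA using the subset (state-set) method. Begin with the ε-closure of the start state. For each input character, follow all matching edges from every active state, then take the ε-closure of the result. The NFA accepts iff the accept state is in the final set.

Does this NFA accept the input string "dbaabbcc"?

Answer: REJECT

Derivation:
S₀ = ε-closure({0}) = {0}
'd' @ 1: {1,2}
'b' @ 2: {3,4,6,8}
'a' @ 3: {5,9}  (accept∈set)
'a' @ 4: {}  — no active states
rest 'bbcc' ignored (set empty)
final: {}; accept 5 not in set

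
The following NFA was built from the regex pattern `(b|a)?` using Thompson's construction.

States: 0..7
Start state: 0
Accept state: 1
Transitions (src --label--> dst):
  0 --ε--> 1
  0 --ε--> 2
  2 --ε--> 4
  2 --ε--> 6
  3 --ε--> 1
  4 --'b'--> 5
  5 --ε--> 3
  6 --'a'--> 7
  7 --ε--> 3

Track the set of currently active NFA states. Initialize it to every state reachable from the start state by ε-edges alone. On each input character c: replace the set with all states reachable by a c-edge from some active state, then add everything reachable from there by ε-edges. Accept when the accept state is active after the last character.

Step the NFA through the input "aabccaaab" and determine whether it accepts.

Answer: REJECT

Steps:
initial (ε-close {0}): {0,1,2,4,6}
'a' @ 1: {1,3,7}  ✓accept
'a' @ 2: {}  — no active states
rest 'bccaaab' ignored (set empty)
end set {} — state 1 not in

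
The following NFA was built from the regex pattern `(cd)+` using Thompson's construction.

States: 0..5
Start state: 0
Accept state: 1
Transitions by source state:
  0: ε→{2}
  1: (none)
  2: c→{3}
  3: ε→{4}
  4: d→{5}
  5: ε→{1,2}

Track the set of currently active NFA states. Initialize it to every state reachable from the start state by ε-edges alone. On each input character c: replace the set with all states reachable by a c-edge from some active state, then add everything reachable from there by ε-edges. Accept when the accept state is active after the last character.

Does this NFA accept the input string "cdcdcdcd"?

S₀ = ε-closure({0}) = {0,2}
'c' @ 1: {3,4}
'd' @ 2: {1,2,5}  (accept∈set)
'c' @ 3: {3,4}
'd' @ 4: {1,2,5}  (accept∈set)
'c' @ 5: {3,4}
'd' @ 6: {1,2,5}  (accept∈set)
'c' @ 7: {3,4}
'd' @ 8: {1,2,5}  (accept∈set)
end set {1,2,5} — state 1 in

Answer: ACCEPT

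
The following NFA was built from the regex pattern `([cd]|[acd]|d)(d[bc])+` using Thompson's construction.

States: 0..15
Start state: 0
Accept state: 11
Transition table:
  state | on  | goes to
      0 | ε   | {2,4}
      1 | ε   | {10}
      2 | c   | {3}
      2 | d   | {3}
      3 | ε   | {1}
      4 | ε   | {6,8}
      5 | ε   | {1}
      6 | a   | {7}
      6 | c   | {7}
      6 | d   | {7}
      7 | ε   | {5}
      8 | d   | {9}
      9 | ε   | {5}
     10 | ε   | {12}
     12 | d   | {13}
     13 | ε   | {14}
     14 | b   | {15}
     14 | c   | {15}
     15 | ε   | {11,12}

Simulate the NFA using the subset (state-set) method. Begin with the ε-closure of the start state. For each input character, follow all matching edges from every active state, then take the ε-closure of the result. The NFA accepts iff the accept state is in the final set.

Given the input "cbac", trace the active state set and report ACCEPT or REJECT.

start: ε-closure({0}) = {0,2,4,6,8}
'c' @ 1: {1,3,5,7,10,12}
'b' @ 2: {}  — no active states
rest 'ac' ignored (set empty)
after full input: {}  (accept=11 not in)

Answer: REJECT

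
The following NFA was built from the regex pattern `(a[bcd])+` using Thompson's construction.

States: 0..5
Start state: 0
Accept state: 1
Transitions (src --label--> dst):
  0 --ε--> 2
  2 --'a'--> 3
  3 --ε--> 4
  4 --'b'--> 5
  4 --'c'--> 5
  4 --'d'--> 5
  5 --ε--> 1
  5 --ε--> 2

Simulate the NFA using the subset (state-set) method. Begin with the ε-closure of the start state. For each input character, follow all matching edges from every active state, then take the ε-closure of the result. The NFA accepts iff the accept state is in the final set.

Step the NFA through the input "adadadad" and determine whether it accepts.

start: ε-closure({0}) = {0,2}
'a' @ 1: {3,4}
'd' @ 2: {1,2,5}  ✓accept
'a' @ 3: {3,4}
'd' @ 4: {1,2,5}  ✓accept
'a' @ 5: {3,4}
'd' @ 6: {1,2,5}  ✓accept
'a' @ 7: {3,4}
'd' @ 8: {1,2,5}  ✓accept
end set {1,2,5} — state 1 in

Answer: ACCEPT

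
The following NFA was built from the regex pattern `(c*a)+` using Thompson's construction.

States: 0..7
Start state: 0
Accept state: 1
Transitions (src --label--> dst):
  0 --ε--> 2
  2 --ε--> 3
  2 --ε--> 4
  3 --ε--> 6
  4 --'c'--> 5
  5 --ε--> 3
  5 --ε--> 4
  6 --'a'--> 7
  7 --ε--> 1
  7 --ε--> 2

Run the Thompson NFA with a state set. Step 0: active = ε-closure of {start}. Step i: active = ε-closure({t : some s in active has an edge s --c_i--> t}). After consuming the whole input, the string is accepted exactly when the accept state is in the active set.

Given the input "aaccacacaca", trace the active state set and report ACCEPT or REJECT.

Answer: ACCEPT

Steps:
initial (ε-close {0}): {0,2,3,4,6}
'a' @ 1: {1,2,3,4,6,7}  [accepting]
'a' @ 2: {1,2,3,4,6,7}  [accepting]
'c' @ 3: {3,4,5,6}
'c' @ 4: {3,4,5,6}
'a' @ 5: {1,2,3,4,6,7}  [accepting]
'c' @ 6: {3,4,5,6}
'a' @ 7: {1,2,3,4,6,7}  [accepting]
'c' @ 8: {3,4,5,6}
'a' @ 9: {1,2,3,4,6,7}  [accepting]
'c' @ 10: {3,4,5,6}
'a' @ 11: {1,2,3,4,6,7}  [accepting]
after full input: {1,2,3,4,6,7}  (accept=1 in)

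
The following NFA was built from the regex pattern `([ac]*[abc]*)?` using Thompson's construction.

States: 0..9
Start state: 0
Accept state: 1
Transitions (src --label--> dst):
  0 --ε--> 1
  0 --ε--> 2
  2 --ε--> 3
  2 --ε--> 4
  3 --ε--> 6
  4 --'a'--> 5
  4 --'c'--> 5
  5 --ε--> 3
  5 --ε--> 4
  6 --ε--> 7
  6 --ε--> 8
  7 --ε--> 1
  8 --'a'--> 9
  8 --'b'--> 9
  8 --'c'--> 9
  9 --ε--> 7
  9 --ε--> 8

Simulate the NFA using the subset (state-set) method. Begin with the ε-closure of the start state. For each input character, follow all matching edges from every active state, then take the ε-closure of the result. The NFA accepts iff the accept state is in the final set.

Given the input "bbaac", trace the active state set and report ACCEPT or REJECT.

start: ε-closure({0}) = {0,1,2,3,4,6,7,8}
'b' @ 1: {1,7,8,9}  [accepting]
'b' @ 2: {1,7,8,9}  [accepting]
'a' @ 3: {1,7,8,9}  [accepting]
'a' @ 4: {1,7,8,9}  [accepting]
'c' @ 5: {1,7,8,9}  [accepting]
final: {1,7,8,9}; accept 1 in set

Answer: ACCEPT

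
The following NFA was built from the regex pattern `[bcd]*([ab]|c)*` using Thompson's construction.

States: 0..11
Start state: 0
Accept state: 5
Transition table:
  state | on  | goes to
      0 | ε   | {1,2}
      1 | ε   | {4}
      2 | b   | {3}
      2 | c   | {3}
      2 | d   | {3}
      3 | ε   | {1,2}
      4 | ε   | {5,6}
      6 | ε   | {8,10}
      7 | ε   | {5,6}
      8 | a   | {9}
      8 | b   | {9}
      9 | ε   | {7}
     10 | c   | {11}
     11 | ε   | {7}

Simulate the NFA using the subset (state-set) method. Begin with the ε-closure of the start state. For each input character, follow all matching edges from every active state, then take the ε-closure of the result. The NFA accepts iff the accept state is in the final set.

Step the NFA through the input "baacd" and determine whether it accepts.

Answer: REJECT

Trace:
initial (ε-close {0}): {0,1,2,4,5,6,8,10}
'b' @ 1: {1,2,3,4,5,6,7,8,9,10}  [accepting]
'a' @ 2: {5,6,7,8,9,10}  [accepting]
'a' @ 3: {5,6,7,8,9,10}  [accepting]
'c' @ 4: {5,6,7,8,10,11}  [accepting]
'd' @ 5: {}  — dead — no transitions
final: {}; accept 5 not in set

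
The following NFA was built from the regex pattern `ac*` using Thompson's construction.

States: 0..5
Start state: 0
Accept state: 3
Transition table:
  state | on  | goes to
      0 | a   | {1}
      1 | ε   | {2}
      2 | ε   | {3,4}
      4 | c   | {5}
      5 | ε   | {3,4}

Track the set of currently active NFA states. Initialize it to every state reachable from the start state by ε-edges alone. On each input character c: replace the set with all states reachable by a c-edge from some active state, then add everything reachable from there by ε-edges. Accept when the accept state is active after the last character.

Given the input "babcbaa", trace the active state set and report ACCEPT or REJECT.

Answer: REJECT

Steps:
S₀ = ε-closure({0}) = {0}
'b' @ 1: {}  — dead — no transitions
rest 'abcbaa' ignored (set empty)
end set {} — state 3 not in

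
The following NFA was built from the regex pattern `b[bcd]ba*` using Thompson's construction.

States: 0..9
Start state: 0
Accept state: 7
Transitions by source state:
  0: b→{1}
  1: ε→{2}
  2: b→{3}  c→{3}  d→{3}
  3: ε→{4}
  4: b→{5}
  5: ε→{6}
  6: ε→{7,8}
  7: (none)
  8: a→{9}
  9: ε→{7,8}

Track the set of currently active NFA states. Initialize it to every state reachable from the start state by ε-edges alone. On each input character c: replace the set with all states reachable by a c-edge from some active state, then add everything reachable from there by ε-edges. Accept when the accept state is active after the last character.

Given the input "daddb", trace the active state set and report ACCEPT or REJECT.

start: ε-closure({0}) = {0}
'd' @ 1: {}  — no active states
rest 'addb' ignored (set empty)
end set {} — state 7 not in

Answer: REJECT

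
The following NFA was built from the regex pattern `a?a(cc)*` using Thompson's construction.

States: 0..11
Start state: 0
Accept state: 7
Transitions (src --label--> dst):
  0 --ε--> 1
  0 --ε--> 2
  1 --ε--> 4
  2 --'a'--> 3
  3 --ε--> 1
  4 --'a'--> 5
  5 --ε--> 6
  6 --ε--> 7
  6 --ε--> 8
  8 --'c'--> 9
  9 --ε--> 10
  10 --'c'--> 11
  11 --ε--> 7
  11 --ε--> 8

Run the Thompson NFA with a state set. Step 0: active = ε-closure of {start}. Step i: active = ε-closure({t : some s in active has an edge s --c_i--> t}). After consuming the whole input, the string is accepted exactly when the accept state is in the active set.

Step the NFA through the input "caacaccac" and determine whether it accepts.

S₀ = ε-closure({0}) = {0,1,2,4}
'c' @ 1: {}  — no active states
rest 'aacaccac' ignored (set empty)
after full input: {}  (accept=7 not in)

Answer: REJECT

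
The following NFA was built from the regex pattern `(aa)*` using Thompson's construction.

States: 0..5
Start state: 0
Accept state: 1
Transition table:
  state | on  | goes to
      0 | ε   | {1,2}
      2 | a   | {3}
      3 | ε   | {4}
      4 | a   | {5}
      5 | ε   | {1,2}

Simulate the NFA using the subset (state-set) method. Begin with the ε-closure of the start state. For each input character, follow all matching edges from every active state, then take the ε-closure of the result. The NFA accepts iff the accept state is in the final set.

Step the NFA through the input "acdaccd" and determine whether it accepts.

Answer: REJECT

Trace:
start: ε-closure({0}) = {0,1,2}
'a' @ 1: {3,4}
'c' @ 2: {}  — dead — no transitions
rest 'daccd' ignored (set empty)
end set {} — state 1 not in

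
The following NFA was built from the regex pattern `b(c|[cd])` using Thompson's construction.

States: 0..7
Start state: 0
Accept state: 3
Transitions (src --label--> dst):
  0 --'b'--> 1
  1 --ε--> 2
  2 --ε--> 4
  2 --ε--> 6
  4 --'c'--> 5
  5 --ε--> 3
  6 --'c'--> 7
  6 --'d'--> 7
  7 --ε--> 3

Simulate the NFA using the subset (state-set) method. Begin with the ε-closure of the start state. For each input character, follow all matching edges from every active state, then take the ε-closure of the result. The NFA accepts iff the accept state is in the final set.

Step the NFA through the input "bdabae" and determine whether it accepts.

Answer: REJECT

Derivation:
S₀ = ε-closure({0}) = {0}
'b' @ 1: {1,2,4,6}
'd' @ 2: {3,7}  ✓accept
'a' @ 3: {}  — state set empty
rest 'bae' ignored (set empty)
end set {} — state 3 not in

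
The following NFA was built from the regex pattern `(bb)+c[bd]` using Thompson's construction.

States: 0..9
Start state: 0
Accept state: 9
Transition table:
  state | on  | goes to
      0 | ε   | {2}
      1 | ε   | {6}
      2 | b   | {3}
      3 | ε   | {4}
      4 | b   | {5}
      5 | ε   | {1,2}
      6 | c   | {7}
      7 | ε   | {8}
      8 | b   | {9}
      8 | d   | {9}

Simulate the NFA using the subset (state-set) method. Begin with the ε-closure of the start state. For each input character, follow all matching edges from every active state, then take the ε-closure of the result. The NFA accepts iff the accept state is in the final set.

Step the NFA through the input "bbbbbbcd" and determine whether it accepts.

Answer: ACCEPT

Steps:
start: ε-closure({0}) = {0,2}
'b' @ 1: {3,4}
'b' @ 2: {1,2,5,6}
'b' @ 3: {3,4}
'b' @ 4: {1,2,5,6}
'b' @ 5: {3,4}
'b' @ 6: {1,2,5,6}
'c' @ 7: {7,8}
'd' @ 8: {9}  (accept∈set)
after full input: {9}  (accept=9 in)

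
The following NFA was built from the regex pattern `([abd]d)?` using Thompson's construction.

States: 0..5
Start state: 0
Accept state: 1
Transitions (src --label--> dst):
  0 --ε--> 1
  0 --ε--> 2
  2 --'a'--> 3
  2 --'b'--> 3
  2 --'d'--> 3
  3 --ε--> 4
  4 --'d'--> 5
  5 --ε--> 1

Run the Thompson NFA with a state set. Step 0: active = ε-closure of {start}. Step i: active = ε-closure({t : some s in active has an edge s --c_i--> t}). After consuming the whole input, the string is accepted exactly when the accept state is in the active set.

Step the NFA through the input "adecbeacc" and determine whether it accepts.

start: ε-closure({0}) = {0,1,2}
'a' @ 1: {3,4}
'd' @ 2: {1,5}  [accepting]
'e' @ 3: {}  — no active states
rest 'cbeacc' ignored (set empty)
after full input: {}  (accept=1 not in)

Answer: REJECT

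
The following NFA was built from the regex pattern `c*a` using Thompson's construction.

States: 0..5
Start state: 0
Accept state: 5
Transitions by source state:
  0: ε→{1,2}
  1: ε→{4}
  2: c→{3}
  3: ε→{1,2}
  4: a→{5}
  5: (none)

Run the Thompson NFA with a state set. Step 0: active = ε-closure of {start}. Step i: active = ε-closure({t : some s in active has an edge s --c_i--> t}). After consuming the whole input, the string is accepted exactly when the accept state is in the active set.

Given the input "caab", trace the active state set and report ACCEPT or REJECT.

Answer: REJECT

Derivation:
initial (ε-close {0}): {0,1,2,4}
'c' @ 1: {1,2,3,4}
'a' @ 2: {5}  [accepting]
'a' @ 3: {}  — state set empty
rest 'b' ignored (set empty)
after full input: {}  (accept=5 not in)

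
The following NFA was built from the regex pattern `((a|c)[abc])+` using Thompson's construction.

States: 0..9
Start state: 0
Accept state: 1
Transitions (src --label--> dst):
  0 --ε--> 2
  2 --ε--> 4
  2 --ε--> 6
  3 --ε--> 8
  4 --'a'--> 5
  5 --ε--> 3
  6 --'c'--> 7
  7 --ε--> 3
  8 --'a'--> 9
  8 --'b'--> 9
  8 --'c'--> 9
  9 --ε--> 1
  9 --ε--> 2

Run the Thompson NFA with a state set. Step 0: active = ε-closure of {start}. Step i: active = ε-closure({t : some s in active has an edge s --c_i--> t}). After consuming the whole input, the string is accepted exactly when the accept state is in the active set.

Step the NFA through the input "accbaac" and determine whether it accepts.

initial (ε-close {0}): {0,2,4,6}
'a' @ 1: {3,5,8}
'c' @ 2: {1,2,4,6,9}  [accepting]
'c' @ 3: {3,7,8}
'b' @ 4: {1,2,4,6,9}  [accepting]
'a' @ 5: {3,5,8}
'a' @ 6: {1,2,4,6,9}  [accepting]
'c' @ 7: {3,7,8}
end set {3,7,8} — state 1 not in

Answer: REJECT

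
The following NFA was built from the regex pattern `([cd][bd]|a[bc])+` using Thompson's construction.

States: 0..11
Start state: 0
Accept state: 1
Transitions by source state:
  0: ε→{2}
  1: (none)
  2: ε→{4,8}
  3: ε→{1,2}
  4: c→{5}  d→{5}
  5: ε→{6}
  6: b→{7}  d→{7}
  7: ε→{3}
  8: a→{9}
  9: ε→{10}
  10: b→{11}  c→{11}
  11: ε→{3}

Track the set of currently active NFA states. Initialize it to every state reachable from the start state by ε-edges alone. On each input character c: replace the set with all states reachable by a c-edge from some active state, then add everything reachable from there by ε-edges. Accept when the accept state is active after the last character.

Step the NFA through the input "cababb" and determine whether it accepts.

initial (ε-close {0}): {0,2,4,8}
'c' @ 1: {5,6}
'a' @ 2: {}  — no active states
rest 'babb' ignored (set empty)
final: {}; accept 1 not in set

Answer: REJECT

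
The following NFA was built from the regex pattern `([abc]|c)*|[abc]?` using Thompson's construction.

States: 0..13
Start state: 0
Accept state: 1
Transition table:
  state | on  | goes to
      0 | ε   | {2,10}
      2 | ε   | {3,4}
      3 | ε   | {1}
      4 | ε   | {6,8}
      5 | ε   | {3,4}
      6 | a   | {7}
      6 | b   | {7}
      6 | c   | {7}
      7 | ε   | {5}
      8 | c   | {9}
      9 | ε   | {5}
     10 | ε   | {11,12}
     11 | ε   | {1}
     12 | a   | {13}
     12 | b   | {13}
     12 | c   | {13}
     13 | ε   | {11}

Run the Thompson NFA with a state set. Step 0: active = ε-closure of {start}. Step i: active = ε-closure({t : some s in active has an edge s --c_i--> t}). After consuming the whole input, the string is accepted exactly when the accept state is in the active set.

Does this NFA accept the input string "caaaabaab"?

start: ε-closure({0}) = {0,1,2,3,4,6,8,10,11,12}
'c' @ 1: {1,3,4,5,6,7,8,9,11,13}  ✓accept
'a' @ 2: {1,3,4,5,6,7,8}  ✓accept
'a' @ 3: {1,3,4,5,6,7,8}  ✓accept
'a' @ 4: {1,3,4,5,6,7,8}  ✓accept
'a' @ 5: {1,3,4,5,6,7,8}  ✓accept
'b' @ 6: {1,3,4,5,6,7,8}  ✓accept
'a' @ 7: {1,3,4,5,6,7,8}  ✓accept
'a' @ 8: {1,3,4,5,6,7,8}  ✓accept
'b' @ 9: {1,3,4,5,6,7,8}  ✓accept
final: {1,3,4,5,6,7,8}; accept 1 in set

Answer: ACCEPT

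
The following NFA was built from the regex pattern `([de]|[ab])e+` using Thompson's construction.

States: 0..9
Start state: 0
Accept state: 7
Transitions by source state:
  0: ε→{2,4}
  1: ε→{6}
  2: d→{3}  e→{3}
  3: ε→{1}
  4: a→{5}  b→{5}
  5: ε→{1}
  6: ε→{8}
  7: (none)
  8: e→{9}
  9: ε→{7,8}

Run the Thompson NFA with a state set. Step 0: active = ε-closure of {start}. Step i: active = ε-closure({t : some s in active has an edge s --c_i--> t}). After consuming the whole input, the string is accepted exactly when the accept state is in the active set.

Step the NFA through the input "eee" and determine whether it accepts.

Answer: ACCEPT

Steps:
S₀ = ε-closure({0}) = {0,2,4}
'e' @ 1: {1,3,6,8}
'e' @ 2: {7,8,9}  ✓accept
'e' @ 3: {7,8,9}  ✓accept
after full input: {7,8,9}  (accept=7 in)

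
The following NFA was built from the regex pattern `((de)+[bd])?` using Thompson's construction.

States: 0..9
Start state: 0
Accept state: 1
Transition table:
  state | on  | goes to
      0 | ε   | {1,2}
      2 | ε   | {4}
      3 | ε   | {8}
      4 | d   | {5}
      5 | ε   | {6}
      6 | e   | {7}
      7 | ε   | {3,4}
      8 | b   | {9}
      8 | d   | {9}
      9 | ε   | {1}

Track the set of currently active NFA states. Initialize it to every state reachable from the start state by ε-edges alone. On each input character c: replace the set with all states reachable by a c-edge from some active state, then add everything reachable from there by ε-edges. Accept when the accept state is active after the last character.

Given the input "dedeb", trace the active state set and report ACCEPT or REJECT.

Answer: ACCEPT

Steps:
S₀ = ε-closure({0}) = {0,1,2,4}
'd' @ 1: {5,6}
'e' @ 2: {3,4,7,8}
'd' @ 3: {1,5,6,9}  (accept∈set)
'e' @ 4: {3,4,7,8}
'b' @ 5: {1,9}  (accept∈set)
final: {1,9}; accept 1 in set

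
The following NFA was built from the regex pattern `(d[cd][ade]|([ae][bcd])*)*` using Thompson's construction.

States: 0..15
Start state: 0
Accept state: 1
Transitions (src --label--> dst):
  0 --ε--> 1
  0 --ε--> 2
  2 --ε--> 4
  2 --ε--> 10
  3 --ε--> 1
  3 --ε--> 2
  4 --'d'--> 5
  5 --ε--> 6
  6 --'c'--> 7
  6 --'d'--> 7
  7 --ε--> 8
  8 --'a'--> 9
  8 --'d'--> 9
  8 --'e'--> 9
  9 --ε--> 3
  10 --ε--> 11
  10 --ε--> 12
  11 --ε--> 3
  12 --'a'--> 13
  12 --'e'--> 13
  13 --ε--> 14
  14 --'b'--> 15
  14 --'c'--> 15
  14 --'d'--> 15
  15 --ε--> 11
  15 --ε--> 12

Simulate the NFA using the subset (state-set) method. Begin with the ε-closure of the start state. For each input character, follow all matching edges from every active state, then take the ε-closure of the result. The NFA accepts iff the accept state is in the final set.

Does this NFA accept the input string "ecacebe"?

initial (ε-close {0}): {0,1,2,3,4,10,11,12}
'e' @ 1: {13,14}
'c' @ 2: {1,2,3,4,10,11,12,15}  ✓accept
'a' @ 3: {13,14}
'c' @ 4: {1,2,3,4,10,11,12,15}  ✓accept
'e' @ 5: {13,14}
'b' @ 6: {1,2,3,4,10,11,12,15}  ✓accept
'e' @ 7: {13,14}
after full input: {13,14}  (accept=1 not in)

Answer: REJECT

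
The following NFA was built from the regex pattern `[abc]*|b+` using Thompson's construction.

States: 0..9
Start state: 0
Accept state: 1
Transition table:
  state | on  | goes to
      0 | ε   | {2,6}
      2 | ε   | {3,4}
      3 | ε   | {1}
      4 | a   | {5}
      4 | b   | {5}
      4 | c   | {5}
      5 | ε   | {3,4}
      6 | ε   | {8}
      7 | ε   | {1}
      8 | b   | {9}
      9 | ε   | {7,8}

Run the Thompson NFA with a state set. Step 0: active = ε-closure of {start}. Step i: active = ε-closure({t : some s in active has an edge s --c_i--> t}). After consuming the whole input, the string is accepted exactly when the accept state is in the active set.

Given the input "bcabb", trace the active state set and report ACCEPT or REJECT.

initial (ε-close {0}): {0,1,2,3,4,6,8}
'b' @ 1: {1,3,4,5,7,8,9}  ✓accept
'c' @ 2: {1,3,4,5}  ✓accept
'a' @ 3: {1,3,4,5}  ✓accept
'b' @ 4: {1,3,4,5}  ✓accept
'b' @ 5: {1,3,4,5}  ✓accept
end set {1,3,4,5} — state 1 in

Answer: ACCEPT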